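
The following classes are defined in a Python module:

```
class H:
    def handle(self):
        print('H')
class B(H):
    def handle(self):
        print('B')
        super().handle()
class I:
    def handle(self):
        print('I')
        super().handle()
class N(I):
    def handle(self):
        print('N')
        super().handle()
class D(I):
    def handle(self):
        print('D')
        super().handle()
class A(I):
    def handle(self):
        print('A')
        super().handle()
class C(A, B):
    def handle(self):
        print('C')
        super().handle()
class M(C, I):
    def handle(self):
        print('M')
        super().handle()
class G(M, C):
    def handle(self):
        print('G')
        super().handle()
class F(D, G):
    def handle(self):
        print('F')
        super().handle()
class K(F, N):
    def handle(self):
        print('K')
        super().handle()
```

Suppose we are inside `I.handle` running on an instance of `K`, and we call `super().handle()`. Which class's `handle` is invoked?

L[K] = K + merge(L[F], L[N], [F N])
  take F:  [F D G M C A I B H object] + [N I object] + [F N]
  take D:  [D G M C A I B H object] + [N I object] + [N]
  take G:  [G M C A I B H object] + [N I object] + [N]
  take M:  [M C A I B H object] + [N I object] + [N]
  take C:  [C A I B H object] + [N I object] + [N]
  take A:  [A I B H object] + [N I object] + [N]
  take N:  [I B H object] + [N I object] + [N]
  take I:  [I B H object] + [I object]
  take B:  [B H object] + [object]
  take H:  [H object] + [object]
  take object:  [object] + [object]
MRO: K F D G M C A N I B H object
super() in I.handle on a K instance goes to the class after I in K's MRO: B.

B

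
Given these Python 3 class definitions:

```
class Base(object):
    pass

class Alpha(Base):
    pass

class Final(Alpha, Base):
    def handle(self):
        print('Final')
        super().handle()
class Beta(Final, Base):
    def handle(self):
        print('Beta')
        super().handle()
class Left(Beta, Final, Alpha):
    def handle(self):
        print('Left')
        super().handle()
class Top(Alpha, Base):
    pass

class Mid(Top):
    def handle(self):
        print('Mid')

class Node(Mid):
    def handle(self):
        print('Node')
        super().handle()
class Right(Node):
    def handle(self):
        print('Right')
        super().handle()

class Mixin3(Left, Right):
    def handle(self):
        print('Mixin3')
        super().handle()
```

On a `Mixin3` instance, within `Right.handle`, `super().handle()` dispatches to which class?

L[Mixin3] = Mixin3 + merge(L[Left], L[Right], [Left Right])
  take Left:  [Left Beta Final Alpha Base object] + [Right Node Mid Top Alpha Base object] + [Left Right]
  take Beta:  [Beta Final Alpha Base object] + [Right Node Mid Top Alpha Base object] + [Right]
  take Final:  [Final Alpha Base object] + [Right Node Mid Top Alpha Base object] + [Right]
  take Right:  [Alpha Base object] + [Right Node Mid Top Alpha Base object] + [Right]
  take Node:  [Alpha Base object] + [Node Mid Top Alpha Base object]
  take Mid:  [Alpha Base object] + [Mid Top Alpha Base object]
  take Top:  [Alpha Base object] + [Top Alpha Base object]
  take Alpha:  [Alpha Base object] + [Alpha Base object]
  take Base:  [Base object] + [Base object]
  take object:  [object] + [object]
MRO: Mixin3 Left Beta Final Right Node Mid Top Alpha Base object
super() in Right.handle on a Mixin3 instance goes to the class after Right in Mixin3's MRO: Node.

Node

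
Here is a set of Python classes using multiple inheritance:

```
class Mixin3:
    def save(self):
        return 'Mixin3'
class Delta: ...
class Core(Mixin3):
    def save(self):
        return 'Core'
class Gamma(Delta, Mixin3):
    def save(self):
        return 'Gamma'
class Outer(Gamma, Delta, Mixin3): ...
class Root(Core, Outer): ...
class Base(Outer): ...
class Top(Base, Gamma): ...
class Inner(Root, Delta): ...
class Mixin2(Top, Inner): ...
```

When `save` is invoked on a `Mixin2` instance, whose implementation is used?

Core

L[Mixin2] = Mixin2 + merge(L[Top], L[Inner], [Top Inner])
  take Top:  [Top Base Outer Gamma Delta Mixin3 object] + [Inner Root Core Outer Gamma Delta Mixin3 object] + [Top Inner]
  take Base:  [Base Outer Gamma Delta Mixin3 object] + [Inner Root Core Outer Gamma Delta Mixin3 object] + [Inner]
  take Inner:  [Outer Gamma Delta Mixin3 object] + [Inner Root Core Outer Gamma Delta Mixin3 object] + [Inner]
  take Root:  [Outer Gamma Delta Mixin3 object] + [Root Core Outer Gamma Delta Mixin3 object]
  take Core:  [Outer Gamma Delta Mixin3 object] + [Core Outer Gamma Delta Mixin3 object]
  take Outer:  [Outer Gamma Delta Mixin3 object] + [Outer Gamma Delta Mixin3 object]
  take Gamma:  [Gamma Delta Mixin3 object] + [Gamma Delta Mixin3 object]
  take Delta:  [Delta Mixin3 object] + [Delta Mixin3 object]
  take Mixin3:  [Mixin3 object] + [Mixin3 object]
  take object:  [object] + [object]
MRO: Mixin2 Top Base Inner Root Core Outer Gamma Delta Mixin3 object
save is defined in: Core, Gamma, Mixin3. First along the MRO is Core.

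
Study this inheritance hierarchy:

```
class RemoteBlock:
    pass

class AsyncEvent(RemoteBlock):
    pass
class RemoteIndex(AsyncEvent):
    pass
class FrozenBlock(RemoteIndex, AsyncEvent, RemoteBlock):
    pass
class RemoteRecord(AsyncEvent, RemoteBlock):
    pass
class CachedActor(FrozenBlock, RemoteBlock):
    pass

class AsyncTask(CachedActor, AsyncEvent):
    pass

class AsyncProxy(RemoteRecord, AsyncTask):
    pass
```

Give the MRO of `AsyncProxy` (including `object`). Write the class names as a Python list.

L[AsyncProxy] = AsyncProxy + merge(L[RemoteRecord], L[AsyncTask], [RemoteRecord AsyncTask])
  take RemoteRecord:  [RemoteRecord AsyncEvent RemoteBlock object] + [AsyncTask CachedActor FrozenBlock RemoteIndex AsyncEvent RemoteBlock object] + [RemoteRecord AsyncTask]
  take AsyncTask:  [AsyncEvent RemoteBlock object] + [AsyncTask CachedActor FrozenBlock RemoteIndex AsyncEvent RemoteBlock object] + [AsyncTask]
  take CachedActor:  [AsyncEvent RemoteBlock object] + [CachedActor FrozenBlock RemoteIndex AsyncEvent RemoteBlock object]
  take FrozenBlock:  [AsyncEvent RemoteBlock object] + [FrozenBlock RemoteIndex AsyncEvent RemoteBlock object]
  take RemoteIndex:  [AsyncEvent RemoteBlock object] + [RemoteIndex AsyncEvent RemoteBlock object]
  take AsyncEvent:  [AsyncEvent RemoteBlock object] + [AsyncEvent RemoteBlock object]
  take RemoteBlock:  [RemoteBlock object] + [RemoteBlock object]
  take object:  [object] + [object]

[AsyncProxy, RemoteRecord, AsyncTask, CachedActor, FrozenBlock, RemoteIndex, AsyncEvent, RemoteBlock, object]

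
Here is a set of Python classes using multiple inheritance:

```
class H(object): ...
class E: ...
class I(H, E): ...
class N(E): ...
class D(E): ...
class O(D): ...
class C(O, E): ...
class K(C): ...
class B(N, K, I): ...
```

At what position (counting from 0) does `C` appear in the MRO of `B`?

L[B] = B + merge(L[N], L[K], L[I], [N K I])
  take N:  [N E object] + [K C O D E object] + [I H E object] + [N K I]
  take K:  [E object] + [K C O D E object] + [I H E object] + [K I]
  take C:  [E object] + [C O D E object] + [I H E object] + [I]
  take O:  [E object] + [O D E object] + [I H E object] + [I]
  take D:  [E object] + [D E object] + [I H E object] + [I]
  take I:  [E object] + [E object] + [I H E object] + [I]
  take H:  [E object] + [E object] + [H E object]
  take E:  [E object] + [E object] + [E object]
  take object:  [object] + [object] + [object]
MRO: B N K C O D I H E object
C sits at index 3.

3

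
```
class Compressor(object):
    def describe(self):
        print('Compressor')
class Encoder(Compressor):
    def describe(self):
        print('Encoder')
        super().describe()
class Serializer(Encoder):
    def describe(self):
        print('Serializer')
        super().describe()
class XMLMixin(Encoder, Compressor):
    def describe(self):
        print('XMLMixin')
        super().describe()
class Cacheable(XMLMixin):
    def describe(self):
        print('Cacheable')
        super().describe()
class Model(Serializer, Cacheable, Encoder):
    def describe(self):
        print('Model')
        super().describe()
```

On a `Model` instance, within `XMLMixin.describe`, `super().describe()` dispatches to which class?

Encoder

L[Model] = Model + merge(L[Serializer], L[Cacheable], L[Encoder], [Serializer Cacheable Encoder])
  take Serializer:  [Serializer Encoder Compressor object] + [Cacheable XMLMixin Encoder Compressor object] + [Encoder Compressor object] + [Serializer Cacheable Encoder]
  take Cacheable:  [Encoder Compressor object] + [Cacheable XMLMixin Encoder Compressor object] + [Encoder Compressor object] + [Cacheable Encoder]
  take XMLMixin:  [Encoder Compressor object] + [XMLMixin Encoder Compressor object] + [Encoder Compressor object] + [Encoder]
  take Encoder:  [Encoder Compressor object] + [Encoder Compressor object] + [Encoder Compressor object] + [Encoder]
  take Compressor:  [Compressor object] + [Compressor object] + [Compressor object]
  take object:  [object] + [object] + [object]
MRO: Model Serializer Cacheable XMLMixin Encoder Compressor object
super() in XMLMixin.describe on a Model instance goes to the class after XMLMixin in Model's MRO: Encoder.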